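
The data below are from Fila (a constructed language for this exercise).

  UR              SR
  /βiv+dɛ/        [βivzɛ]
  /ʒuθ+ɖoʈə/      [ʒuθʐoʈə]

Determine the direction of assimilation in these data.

The segment that alternates is /d/, which surfaces as [z] when adjacent to /v/.
/d/ is a stop while /v/ is a fricative; the output [z] is a fricative, matching the trigger — so the feature that spreads is manner.
The other alternating form patterns the same way: /ɖ/ → [ʐ] after /θ/ (stop → fricative, matching a fricative) — only manner changes, and always toward the preceding segment.
The trigger is the preceding segment, so the direction is progressive (perseverative).

progressive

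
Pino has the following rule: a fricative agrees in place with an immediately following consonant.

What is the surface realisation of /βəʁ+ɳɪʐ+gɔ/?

The rule targets /ʁ/ (voiced uvular fricative), which sits before the trigger /ɳ/ (retroflex).
A voiced retroflex fricative is [ʐ], so the surface segment is [ʐ].
The same rule applies at the second boundary: /ʐ/ → [ɣ] next to /g/.

[βəʐɳɪɣgɔ]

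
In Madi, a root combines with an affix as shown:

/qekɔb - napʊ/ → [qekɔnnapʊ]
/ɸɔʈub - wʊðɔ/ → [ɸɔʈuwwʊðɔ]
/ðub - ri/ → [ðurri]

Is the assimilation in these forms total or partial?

Underlying /b/ is realised as [n] next to /n/; /n/ itself does not change.
The output [n] is identical to the trigger /n/ — every feature (place, manner, voicing) has been copied — so this is total assimilation.
The other forms behave the same way: /b/ → [w] before /w/; /b/ → [r] before /r/ — in each case the output is a copy of the following consonant.

total assimilation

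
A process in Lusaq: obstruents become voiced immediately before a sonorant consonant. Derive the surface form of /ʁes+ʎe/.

[ʁezʎe]

/s/ is a voiceless alveolar fricative. The following trigger /ʎ/ is voiced, so /s/ must become voiced as well.
Changing only its voicing to voiced gives [z] — the voiced alveolar fricative.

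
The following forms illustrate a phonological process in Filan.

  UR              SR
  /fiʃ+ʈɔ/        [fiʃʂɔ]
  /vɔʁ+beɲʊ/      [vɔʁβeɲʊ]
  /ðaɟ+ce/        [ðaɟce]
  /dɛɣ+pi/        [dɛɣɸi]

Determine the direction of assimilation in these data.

progressive

Comparing underlying and surface forms, /ʈ/ → [ʂ] is the alternation; the neighbouring /ʃ/ is constant.
/ʈ/ is a stop while /ʃ/ is a fricative; the output [ʂ] is a fricative, matching the trigger — so the feature that spreads is manner.
Checking the remaining alternations: /b/ → [β] after /ʁ/ (stop → fricative, matching a fricative); /p/ → [ɸ] after /ɣ/ (stop → fricative, matching a fricative) — only manner changes, and always toward the preceding segment.
No alternation appears in [ðaɟce]: there the adjacent consonants already agree in manner (/c/ and /ɟ/ are both stops), so this form is consistent with the same rule.
Since the segment that changes follows the conditioning segment, the assimilation is progressive.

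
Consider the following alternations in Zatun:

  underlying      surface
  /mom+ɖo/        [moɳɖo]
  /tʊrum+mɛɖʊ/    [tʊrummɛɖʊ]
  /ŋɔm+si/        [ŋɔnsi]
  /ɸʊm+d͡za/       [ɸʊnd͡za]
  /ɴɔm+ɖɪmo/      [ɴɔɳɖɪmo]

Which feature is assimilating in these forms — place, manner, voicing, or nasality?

Comparing underlying and surface forms, /m/ → [ɳ] is the alternation; the neighbouring /ɖ/ is constant.
The change bilabial → retroflex matches the place of the following /ɖ/, identifying this as place assimilation.
The other alternating forms pattern the same way: /m/ → [n] before /s/ (bilabial → alveolar, matching alveolar); /m/ → [n] before /d͡z/ (bilabial → alveolar, matching alveolar) — only place changes, and always toward the following segment.
No alternation appears in [tʊrummɛɖʊ]: there the adjacent consonants already agree in place (/m/ and /m/ are both bilabial), so this form is consistent with the same rule.

place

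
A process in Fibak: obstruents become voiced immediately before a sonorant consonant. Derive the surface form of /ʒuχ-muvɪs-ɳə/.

/χ/ is a voiceless uvular fricative. The following trigger /m/ is voiced, so /χ/ must become voiced as well.
A voiced uvular fricative is [ʁ], so the surface segment is [ʁ].
The same rule applies at the second boundary: /s/ → [z] next to /ɳ/.

[ʒuʁmuvɪzɳə]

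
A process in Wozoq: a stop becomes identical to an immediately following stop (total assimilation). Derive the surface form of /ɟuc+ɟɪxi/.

/c/ is the segment targeted by the rule; it sits immediately before /ɟ/, so it assimilates completely and surfaces as [ɟ].

[ɟuɟɟɪxi]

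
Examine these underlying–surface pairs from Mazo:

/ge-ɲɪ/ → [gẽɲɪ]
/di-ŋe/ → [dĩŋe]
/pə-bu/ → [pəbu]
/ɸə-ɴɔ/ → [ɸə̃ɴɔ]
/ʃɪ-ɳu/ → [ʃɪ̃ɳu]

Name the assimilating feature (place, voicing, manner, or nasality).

The vowel /e/ surfaces as nasalised [ẽ] next to the following nasal /ɲ/ — it has acquired the [+nasal] feature of its neighbour.
The other forms show the same pattern: /i/ → [ĩ] before /ŋ/; /ə/ → [ə̃] before /ɴ/; /ɪ/ → [ɪ̃] before /ɳ/ — each time a vowel is nasalised next to a following nasal.
No change occurs in [pəbu] because the vowel at the boundary is adjacent to an oral consonant, not a nasal (/ə/ next to /b/).

nasality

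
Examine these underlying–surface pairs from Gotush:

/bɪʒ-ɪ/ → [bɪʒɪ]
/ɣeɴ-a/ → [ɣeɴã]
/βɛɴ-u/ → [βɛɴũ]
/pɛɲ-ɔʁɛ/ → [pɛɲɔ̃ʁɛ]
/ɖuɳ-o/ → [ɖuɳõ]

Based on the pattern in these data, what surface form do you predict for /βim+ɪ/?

[βimɪ̃]

The data show progressive nasality assimilation (vowel nasalisation): /a/ → [ã] after /ɴ/; /u/ → [ũ] after /ɴ/; /ɔ/ → [ɔ̃] after /ɲ/; /o/ → [õ] after /ɳ/ — a vowel is nasalised by an immediately preceding nasal consonant.
No change occurs in [bɪʒɪ] because the vowel at the boundary is adjacent to an oral consonant, not a nasal (/ɪ/ next to /ʒ/).
The vowel /ɪ/ is adjacent to the preceding nasal /m/, so it acquires [+nasal] and surfaces as [ɪ̃].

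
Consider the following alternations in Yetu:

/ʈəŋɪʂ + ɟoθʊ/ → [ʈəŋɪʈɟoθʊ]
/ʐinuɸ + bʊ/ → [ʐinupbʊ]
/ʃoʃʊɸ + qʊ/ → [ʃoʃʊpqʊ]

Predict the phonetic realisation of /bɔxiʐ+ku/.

The data show regressive manner assimilation: /ʂ/ → [ʈ] before /ɟ/; /ɸ/ → [p] before /b/; /ɸ/ → [p] before /q/. In each pair only manner changes, matching the following consonant, while place and voice stay constant.
/ʐ/ is a voiced retroflex fricative. The following trigger /k/ is a stop, so /ʐ/ must become a stop as well.
A voiced retroflex stop is [ɖ], so the surface segment is [ɖ].

[bɔxiɖku]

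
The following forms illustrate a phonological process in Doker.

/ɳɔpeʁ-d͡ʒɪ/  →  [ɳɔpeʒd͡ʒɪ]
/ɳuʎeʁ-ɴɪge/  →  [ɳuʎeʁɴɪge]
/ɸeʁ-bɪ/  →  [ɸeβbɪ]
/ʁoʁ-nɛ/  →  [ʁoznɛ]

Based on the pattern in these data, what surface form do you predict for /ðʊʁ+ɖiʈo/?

[ðʊʐɖiʈo]

The data show regressive place assimilation: /ʁ/ → [ʒ] before /d͡ʒ/; /ʁ/ → [β] before /b/; /ʁ/ → [z] before /n/. In each pair only place changes, matching the following consonant, while manner and voice stay constant.
No alternation appears in [ɳuʎeʁɴɪge]: there the adjacent consonants already agree in place (/ʁ/ and /ɴ/ are both uvular), so this form is consistent with the same rule.
The rule targets /ʁ/ (voiced uvular fricative), which sits before the trigger /ɖ/ (retroflex).
The voiced retroflex fricative is [ʐ], so /ʁ/ → [ʐ].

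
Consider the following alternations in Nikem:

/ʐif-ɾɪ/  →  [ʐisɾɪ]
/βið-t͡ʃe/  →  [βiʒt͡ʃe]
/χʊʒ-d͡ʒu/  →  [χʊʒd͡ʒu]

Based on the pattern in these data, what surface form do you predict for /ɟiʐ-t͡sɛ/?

[ɟizt͡sɛ]

The data show regressive place assimilation: /f/ → [s] before /ɾ/; /ð/ → [ʒ] before /t͡ʃ/. In each pair only place changes, matching the following consonant, while manner and voice stay constant.
Nothing changes in [χʊʒd͡ʒu]: there the adjacent consonants already agree in place (/ʒ/ and /d͡ʒ/ are both postalveolar), so this form is consistent with the same rule.
The rule targets /ʐ/ (voiced retroflex fricative), which sits before the trigger /t͡s/ (alveolar).
A voiced alveolar fricative is [z], so the surface segment is [z].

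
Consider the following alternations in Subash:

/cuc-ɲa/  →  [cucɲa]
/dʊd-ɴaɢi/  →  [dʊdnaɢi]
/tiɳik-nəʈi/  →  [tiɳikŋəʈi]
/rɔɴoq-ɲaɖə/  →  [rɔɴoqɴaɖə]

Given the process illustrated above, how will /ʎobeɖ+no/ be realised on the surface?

The data show progressive place assimilation: /ɴ/ → [n] after /d/; /n/ → [ŋ] after /k/; /ɲ/ → [ɴ] after /q/. In each pair only place changes, matching the preceding consonant, while manner and voice stay constant.
No alternation appears in [cucɲa]: there the adjacent consonants already agree in place (/ɲ/ and /c/ are both palatal), so this form is consistent with the same rule.
The rule targets /n/ (voiced alveolar nasal), which sits after the trigger /ɖ/ (retroflex).
The voiced retroflex nasal is [ɳ], so /n/ → [ɳ].

[ʎobeɖɳo]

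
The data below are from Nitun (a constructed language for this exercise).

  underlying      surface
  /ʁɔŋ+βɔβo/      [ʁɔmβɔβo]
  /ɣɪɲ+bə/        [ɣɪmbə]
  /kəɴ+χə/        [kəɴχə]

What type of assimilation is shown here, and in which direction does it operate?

regressive place assimilation

Comparing underlying and surface forms, /ŋ/ → [m] is the alternation; the neighbouring /β/ is constant.
The change velar → bilabial matches the place of the following /β/, identifying this as place assimilation.
Manner and voice are unchanged, so the assimilation is partial, not total.
Checking the remaining alternation: /ɲ/ → [m] before /b/ (palatal → bilabial, matching bilabial) — only place changes, and always toward the following segment.
No alternation appears in [kəɴχə]: there the adjacent consonants already agree in place (/ɴ/ and /χ/ are both uvular), so this form is consistent with the same rule.
The trigger is the following segment, so the direction is regressive (anticipatory).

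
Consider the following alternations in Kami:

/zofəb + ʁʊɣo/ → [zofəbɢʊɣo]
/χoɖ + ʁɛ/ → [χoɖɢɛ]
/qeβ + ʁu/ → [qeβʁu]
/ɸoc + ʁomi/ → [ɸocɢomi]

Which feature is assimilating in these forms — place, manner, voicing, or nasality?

manner

Underlying /ʁ/ is realised as [ɢ] next to /b/; /b/ itself does not change.
The change fricative → stop matches the manner of the preceding /b/, identifying this as manner assimilation.
The other alternating forms pattern the same way: /ʁ/ → [ɢ] after /ɖ/ (fricative → stop, matching a stop); /ʁ/ → [ɢ] after /c/ (fricative → stop, matching a stop) — only manner changes, and always toward the preceding segment.
No alternation appears in [qeβʁu]: there the adjacent consonants already agree in manner (/ʁ/ and /β/ are both fricatives), so this form is consistent with the same rule.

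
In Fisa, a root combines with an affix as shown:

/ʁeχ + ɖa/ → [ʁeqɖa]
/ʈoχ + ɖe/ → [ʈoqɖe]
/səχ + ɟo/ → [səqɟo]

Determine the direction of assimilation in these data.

Comparing underlying and surface forms, /χ/ → [q] is the alternation; the neighbouring /ɖ/ is constant.
The change fricative → stop matches the manner of the following /ɖ/, identifying this as manner assimilation.
The other alternating form patterns the same way: /χ/ → [q] before /ɟ/ (fricative → stop, matching a stop) — only manner changes, and always toward the following segment.
Since the segment that changes precedes the conditioning segment, the assimilation is regressive.

regressive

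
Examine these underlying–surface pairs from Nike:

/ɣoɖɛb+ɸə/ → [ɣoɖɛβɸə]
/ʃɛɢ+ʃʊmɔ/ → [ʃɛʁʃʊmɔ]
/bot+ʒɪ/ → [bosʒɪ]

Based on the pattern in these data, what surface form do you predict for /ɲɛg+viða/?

The data show regressive manner assimilation: /b/ → [β] before /ɸ/; /ɢ/ → [ʁ] before /ʃ/; /t/ → [s] before /ʒ/. In each pair only manner changes, matching the following consonant, while place and voice stay constant.
/g/ is a voiced velar stop. The following trigger /v/ is a fricative, so /g/ must become a fricative as well.
The voiced velar fricative is [ɣ], so /g/ → [ɣ].

[ɲɛɣviða]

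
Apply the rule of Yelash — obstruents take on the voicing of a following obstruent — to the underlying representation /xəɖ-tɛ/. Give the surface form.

The rule targets /ɖ/ (voiced retroflex stop), which sits before the trigger /t/ (voiceless).
A voiceless retroflex stop is [ʈ], so the surface segment is [ʈ].

[xəʈtɛ]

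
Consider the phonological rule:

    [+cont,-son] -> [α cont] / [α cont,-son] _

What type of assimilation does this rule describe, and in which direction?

progressive manner assimilation

The rule copies [cont] (continuancy) from the environment onto the target fricatives; since [±cont] encodes the stop/fricative manner contrast, the assimilating dimension is manner.
The conditioning segment sits to the left of the focus bar, meaning the trigger precedes the segment that changes — progressive assimilation.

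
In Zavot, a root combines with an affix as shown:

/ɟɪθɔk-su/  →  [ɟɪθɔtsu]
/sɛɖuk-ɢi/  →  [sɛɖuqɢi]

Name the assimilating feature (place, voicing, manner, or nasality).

place

The segment that alternates is /k/, which surfaces as [t] when adjacent to /s/.
/k/ is velar while /s/ is alveolar; the output [t] is alveolar, matching the trigger — so the feature that spreads is place.
Checking the remaining alternation: /k/ → [q] before /ɢ/ (velar → uvular, matching uvular) — only place changes, and always toward the following segment.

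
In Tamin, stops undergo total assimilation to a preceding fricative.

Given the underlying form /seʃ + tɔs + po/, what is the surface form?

/t/ is the segment targeted by the rule; it sits immediately after /ʃ/, so it assimilates completely and surfaces as [ʃ].
At the second juncture, /p/ likewise becomes [s] adjacent to /s/.

[seʃʃɔsso]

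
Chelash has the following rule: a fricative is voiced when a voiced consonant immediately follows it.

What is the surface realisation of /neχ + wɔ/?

[neʁwɔ]

The rule targets /χ/ (voiceless uvular fricative), which sits before the trigger /w/ (voiced).
A voiced uvular fricative is [ʁ], so the surface segment is [ʁ].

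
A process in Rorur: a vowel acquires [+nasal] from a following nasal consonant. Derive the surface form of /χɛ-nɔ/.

[χɛ̃nɔ]

The vowel /ɛ/ is adjacent to the following nasal /n/, so it acquires [+nasal] and surfaces as [ɛ̃].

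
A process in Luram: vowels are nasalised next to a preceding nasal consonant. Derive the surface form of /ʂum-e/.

The vowel /e/ is adjacent to the preceding nasal /m/, so it acquires [+nasal] and surfaces as [ẽ].

[ʂumẽ]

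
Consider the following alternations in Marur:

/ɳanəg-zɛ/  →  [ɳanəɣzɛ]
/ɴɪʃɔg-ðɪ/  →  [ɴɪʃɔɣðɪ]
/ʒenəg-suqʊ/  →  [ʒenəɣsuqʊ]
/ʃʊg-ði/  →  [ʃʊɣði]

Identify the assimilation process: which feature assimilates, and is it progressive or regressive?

regressive manner assimilation

The segment that alternates is /g/, which surfaces as [ɣ] when adjacent to /z/.
The change stop → fricative matches the manner of the following /z/, identifying this as manner assimilation.
Place and voice are unchanged, so the assimilation is partial, not total.
Checking the remaining alternations: /g/ → [ɣ] before /ð/ (stop → fricative, matching a fricative); /g/ → [ɣ] before /s/ (stop → fricative, matching a fricative) — only manner changes, and always toward the following segment.
Since the segment that changes precedes the conditioning segment, the assimilation is regressive.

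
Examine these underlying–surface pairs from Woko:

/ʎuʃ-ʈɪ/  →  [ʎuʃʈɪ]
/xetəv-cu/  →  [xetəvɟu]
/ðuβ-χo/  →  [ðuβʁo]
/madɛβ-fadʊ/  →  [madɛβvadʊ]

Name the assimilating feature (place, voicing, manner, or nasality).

voicing

Comparing underlying and surface forms, /c/ → [ɟ] is the alternation; the neighbouring /v/ is constant.
The change voiceless → voiced matches the voicing of the preceding /v/, identifying this as voicing assimilation.
The same holds elsewhere in the data: /χ/ → [ʁ] after /β/ (voiceless → voiced, matching voiced); /f/ → [v] after /β/ (voiceless → voiced, matching voiced) — only voicing changes, and always toward the preceding segment.
No alternation appears in [ʎuʃʈɪ]: there the adjacent consonants already agree in voicing (/ʈ/ and /ʃ/ are both voiceless), so this form is consistent with the same rule.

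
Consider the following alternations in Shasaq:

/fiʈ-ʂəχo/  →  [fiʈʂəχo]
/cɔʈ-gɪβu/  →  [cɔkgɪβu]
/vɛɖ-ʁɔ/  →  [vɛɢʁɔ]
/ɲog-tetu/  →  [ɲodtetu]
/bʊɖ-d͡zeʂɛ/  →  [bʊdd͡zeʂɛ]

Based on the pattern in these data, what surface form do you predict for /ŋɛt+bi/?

[ŋɛpbi]

The data show regressive place assimilation: /ʈ/ → [k] before /g/; /ɖ/ → [ɢ] before /ʁ/; /g/ → [d] before /t/; /ɖ/ → [d] before /d͡z/. In each pair only place changes, matching the following consonant, while manner and voice stay constant.
No alternation appears in [fiʈʂəχo]: there the adjacent consonants already agree in place (/ʈ/ and /ʂ/ are both retroflex), so this form is consistent with the same rule.
The rule targets /t/ (voiceless alveolar stop), which sits before the trigger /b/ (bilabial).
Changing only its place to bilabial gives [p] — the voiceless bilabial stop.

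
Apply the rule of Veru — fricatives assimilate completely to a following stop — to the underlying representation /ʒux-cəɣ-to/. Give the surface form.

[ʒuccətto]

/x/ is the segment targeted by the rule; it sits immediately before /c/, so it assimilates completely and surfaces as [c].
At the second juncture, /ɣ/ likewise becomes [t] adjacent to /t/.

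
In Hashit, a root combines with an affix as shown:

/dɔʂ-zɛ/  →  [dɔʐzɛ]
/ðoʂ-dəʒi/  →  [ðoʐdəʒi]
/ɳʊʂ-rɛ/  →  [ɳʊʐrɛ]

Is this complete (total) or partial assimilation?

partial assimilation

The segment that alternates is /ʂ/, which surfaces as [ʐ] when adjacent to /z/.
/ʂ/ is voiceless while /z/ is voiced; the output [ʐ] is voiced, matching the trigger — so the feature that spreads is voicing.
Place and manner are unchanged, so the assimilation is partial, not total.
The same holds elsewhere in the data: /ʂ/ → [ʐ] before /d/ (voiceless → voiced, matching voiced); /ʂ/ → [ʐ] before /r/ (voiceless → voiced, matching voiced) — only voicing changes, and always toward the following segment.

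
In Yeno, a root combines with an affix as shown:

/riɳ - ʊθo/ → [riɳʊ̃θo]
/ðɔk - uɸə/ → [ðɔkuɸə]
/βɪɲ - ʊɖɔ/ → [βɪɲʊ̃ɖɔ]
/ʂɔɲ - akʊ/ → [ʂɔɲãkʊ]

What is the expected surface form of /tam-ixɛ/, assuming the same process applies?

[tamĩxɛ]

The data show progressive nasality assimilation (vowel nasalisation): /ʊ/ → [ʊ̃] after /ɳ/; /ʊ/ → [ʊ̃] after /ɲ/; /a/ → [ã] after /ɲ/ — a vowel is nasalised by an immediately preceding nasal consonant.
No change occurs in [ðɔkuɸə] because the vowel at the boundary is adjacent to an oral consonant, not a nasal (/u/ next to /k/).
The vowel /i/ is adjacent to the preceding nasal /m/, so it acquires [+nasal] and surfaces as [ĩ].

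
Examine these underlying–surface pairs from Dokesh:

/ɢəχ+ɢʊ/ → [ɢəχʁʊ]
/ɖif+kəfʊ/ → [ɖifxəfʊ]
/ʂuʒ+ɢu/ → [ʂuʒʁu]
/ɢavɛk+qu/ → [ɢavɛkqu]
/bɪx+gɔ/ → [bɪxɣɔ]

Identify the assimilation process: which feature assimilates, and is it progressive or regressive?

Comparing underlying and surface forms, /ɢ/ → [ʁ] is the alternation; the neighbouring /χ/ is constant.
/ɢ/ is a stop while /χ/ is a fricative; the output [ʁ] is a fricative, matching the trigger — so the feature that spreads is manner.
Place and voice are unchanged, so the assimilation is partial, not total.
The same holds elsewhere in the data: /k/ → [x] after /f/ (stop → fricative, matching a fricative); /ɢ/ → [ʁ] after /ʒ/ (stop → fricative, matching a fricative); /g/ → [ɣ] after /x/ (stop → fricative, matching a fricative) — only manner changes, and always toward the preceding segment.
No alternation appears in [ɢavɛkqu]: there the adjacent consonants already agree in manner (/q/ and /k/ are both stops), so this form is consistent with the same rule.
The trigger is the preceding segment, so the direction is progressive (perseverative).

progressive manner assimilation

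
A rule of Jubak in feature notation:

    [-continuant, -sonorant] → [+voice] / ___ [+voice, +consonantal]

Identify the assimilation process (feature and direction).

regressive voicing assimilation

The target ([-continuant, -sonorant], stops) acquires [+voice] next to a voiced consonant ([+voice, +consonantal]) — it takes on the voicing of its neighbour, so the feature that spreads is voicing.
Since the environment is written after the underscore, the trigger follows the target; the direction is regressive.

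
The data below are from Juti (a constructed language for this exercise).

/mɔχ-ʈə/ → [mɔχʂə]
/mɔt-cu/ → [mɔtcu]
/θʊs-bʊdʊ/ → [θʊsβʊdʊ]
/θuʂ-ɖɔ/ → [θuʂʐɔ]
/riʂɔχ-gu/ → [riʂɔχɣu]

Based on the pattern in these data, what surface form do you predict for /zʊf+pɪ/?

[zʊfɸɪ]

The data show progressive manner assimilation: /ʈ/ → [ʂ] after /χ/; /b/ → [β] after /s/; /ɖ/ → [ʐ] after /ʂ/; /g/ → [ɣ] after /χ/. In each pair only manner changes, matching the preceding consonant, while place and voice stay constant.
Nothing changes in [mɔtcu]: there the adjacent consonants already agree in manner (/c/ and /t/ are both stops), so this form is consistent with the same rule.
/p/ is a voiceless bilabial stop. The preceding trigger /f/ is a fricative, so /p/ must become a fricative as well.
A voiceless bilabial fricative is [ɸ], so the surface segment is [ɸ].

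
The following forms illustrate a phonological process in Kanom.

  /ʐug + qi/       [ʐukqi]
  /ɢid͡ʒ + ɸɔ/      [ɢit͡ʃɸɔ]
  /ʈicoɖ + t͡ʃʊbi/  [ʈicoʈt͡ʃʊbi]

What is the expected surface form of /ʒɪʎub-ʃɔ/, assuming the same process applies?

[ʒɪʎupʃɔ]

The data show regressive voicing assimilation: /g/ → [k] before /q/; /d͡ʒ/ → [t͡ʃ] before /ɸ/; /ɖ/ → [ʈ] before /t͡ʃ/. In each pair only voicing changes, matching the following consonant, while place and manner stay constant.
The rule targets /b/ (voiced bilabial stop), which sits before the trigger /ʃ/ (voiceless).
The voiceless bilabial stop is [p], so /b/ → [p].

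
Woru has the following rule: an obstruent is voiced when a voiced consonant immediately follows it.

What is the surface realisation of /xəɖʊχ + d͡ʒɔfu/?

/χ/ is a voiceless uvular fricative. The following trigger /d͡ʒ/ is voiced, so /χ/ must become voiced as well.
A voiced uvular fricative is [ʁ], so the surface segment is [ʁ].

[xəɖʊʁd͡ʒɔfu]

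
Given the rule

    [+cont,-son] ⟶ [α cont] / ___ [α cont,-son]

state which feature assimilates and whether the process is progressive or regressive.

The shared variable α links the value of [cont] on the target to that of the neighbouring obstruent. [cont] distinguishes stops from fricatives — a manner-of-articulation feature — so this is manner assimilation.
Since the environment is written after the underscore, the trigger follows the target; the direction is regressive.

regressive manner assimilation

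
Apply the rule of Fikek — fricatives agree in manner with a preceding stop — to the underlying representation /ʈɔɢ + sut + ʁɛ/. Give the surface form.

The rule targets /s/ (voiceless alveolar fricative), which sits after the trigger /ɢ/ (stop).
The voiceless alveolar stop is [t], so /s/ → [t].
At the second juncture, /ʁ/ likewise becomes [ɢ] adjacent to /t/.

[ʈɔɢtutɢɛ]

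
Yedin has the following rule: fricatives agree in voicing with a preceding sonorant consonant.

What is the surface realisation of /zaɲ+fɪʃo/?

[zaɲvɪʃo]

The rule targets /f/ (voiceless labiodental fricative), which sits after the trigger /ɲ/ (voiced).
Changing only its voicing to voiced gives [v] — the voiced labiodental fricative.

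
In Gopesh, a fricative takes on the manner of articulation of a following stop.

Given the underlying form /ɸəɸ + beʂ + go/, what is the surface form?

[ɸəpbeʈgo]

The rule targets /ɸ/ (voiceless bilabial fricative), which sits before the trigger /b/ (stop).
The voiceless bilabial stop is [p], so /ɸ/ → [p].
At the second juncture, /ʂ/ likewise becomes [ʈ] adjacent to /g/.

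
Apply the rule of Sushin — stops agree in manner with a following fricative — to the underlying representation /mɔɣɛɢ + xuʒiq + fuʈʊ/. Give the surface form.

[mɔɣɛʁxuʒiχfuʈʊ]

The rule targets /ɢ/ (voiced uvular stop), which sits before the trigger /x/ (fricative).
A voiced uvular fricative is [ʁ], so the surface segment is [ʁ].
The same rule applies at the second boundary: /q/ → [χ] next to /f/.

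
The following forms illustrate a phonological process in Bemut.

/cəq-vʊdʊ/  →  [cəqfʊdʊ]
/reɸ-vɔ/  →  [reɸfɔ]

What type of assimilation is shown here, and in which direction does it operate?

Underlying /v/ is realised as [f] next to /q/; /q/ itself does not change.
The change voiced → voiceless matches the voicing of the preceding /q/, identifying this as voicing assimilation.
Place and manner are unchanged, so the assimilation is partial, not total.
The other alternating form patterns the same way: /v/ → [f] after /ɸ/ (voiced → voiceless, matching voiceless) — only voicing changes, and always toward the preceding segment.
The trigger is the preceding segment, so the direction is progressive (perseverative).

progressive voicing assimilation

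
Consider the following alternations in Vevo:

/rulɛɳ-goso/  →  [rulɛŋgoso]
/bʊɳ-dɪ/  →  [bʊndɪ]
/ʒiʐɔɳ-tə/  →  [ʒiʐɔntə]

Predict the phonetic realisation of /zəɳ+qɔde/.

[zəɴqɔde]

The data show regressive place assimilation: /ɳ/ → [ŋ] before /g/; /ɳ/ → [n] before /d/; /ɳ/ → [n] before /t/. In each pair only place changes, matching the following consonant, while manner and voice stay constant.
The rule targets /ɳ/ (voiced retroflex nasal), which sits before the trigger /q/ (uvular).
The voiced uvular nasal is [ɴ], so /ɳ/ → [ɴ].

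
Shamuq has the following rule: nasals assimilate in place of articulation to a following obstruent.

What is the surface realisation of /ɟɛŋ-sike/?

/ŋ/ is a voiced velar nasal. The following trigger /s/ is alveolar, so /ŋ/ must become alveolar as well.
The voiced alveolar nasal is [n], so /ŋ/ → [n].

[ɟɛnsike]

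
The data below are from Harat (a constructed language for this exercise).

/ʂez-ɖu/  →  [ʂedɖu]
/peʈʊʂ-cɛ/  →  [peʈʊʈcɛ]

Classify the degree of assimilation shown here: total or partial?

partial assimilation

Underlying /z/ is realised as [d] next to /ɖ/; /ɖ/ itself does not change.
The change fricative → stop matches the manner of the following /ɖ/, identifying this as manner assimilation.
Place and voice are unchanged, so the assimilation is partial, not total.
The same holds elsewhere in the data: /ʂ/ → [ʈ] before /c/ (fricative → stop, matching a stop) — only manner changes, and always toward the following segment.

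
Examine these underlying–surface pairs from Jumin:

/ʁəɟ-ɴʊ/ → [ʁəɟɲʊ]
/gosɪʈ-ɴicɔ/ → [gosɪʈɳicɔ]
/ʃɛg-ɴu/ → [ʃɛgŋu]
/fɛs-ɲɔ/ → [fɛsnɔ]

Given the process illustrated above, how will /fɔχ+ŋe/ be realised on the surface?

The data show progressive place assimilation: /ɴ/ → [ɲ] after /ɟ/; /ɴ/ → [ɳ] after /ʈ/; /ɴ/ → [ŋ] after /g/; /ɲ/ → [n] after /s/. In each pair only place changes, matching the preceding consonant, while manner and voice stay constant.
The rule targets /ŋ/ (voiced velar nasal), which sits after the trigger /χ/ (uvular).
A voiced uvular nasal is [ɴ], so the surface segment is [ɴ].

[fɔχɴe]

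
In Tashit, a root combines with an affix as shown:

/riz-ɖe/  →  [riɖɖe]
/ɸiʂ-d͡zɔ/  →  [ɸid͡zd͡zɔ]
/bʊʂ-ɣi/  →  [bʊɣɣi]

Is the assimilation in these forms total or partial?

Underlying /z/ is realised as [ɖ] next to /ɖ/; /ɖ/ itself does not change.
The output [ɖ] is identical to the trigger /ɖ/ — every feature (place, manner, voicing) has been copied — so this is total assimilation.
The remaining alternations confirm this: /ʂ/ → [d͡z] before /d͡z/; /ʂ/ → [ɣ] before /ɣ/ — in each case the output is a copy of the following consonant.

total assimilation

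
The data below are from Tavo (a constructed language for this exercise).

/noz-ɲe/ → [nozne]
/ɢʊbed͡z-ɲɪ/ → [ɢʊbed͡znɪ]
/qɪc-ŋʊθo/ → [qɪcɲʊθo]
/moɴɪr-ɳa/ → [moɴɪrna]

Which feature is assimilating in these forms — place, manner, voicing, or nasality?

place

The segment that alternates is /ɲ/, which surfaces as [n] when adjacent to /z/.
The change palatal → alveolar matches the place of the preceding /z/, identifying this as place assimilation.
Checking the remaining alternations: /ɲ/ → [n] after /d͡z/ (palatal → alveolar, matching alveolar); /ŋ/ → [ɲ] after /c/ (velar → palatal, matching palatal); /ɳ/ → [n] after /r/ (retroflex → alveolar, matching alveolar) — only place changes, and always toward the preceding segment.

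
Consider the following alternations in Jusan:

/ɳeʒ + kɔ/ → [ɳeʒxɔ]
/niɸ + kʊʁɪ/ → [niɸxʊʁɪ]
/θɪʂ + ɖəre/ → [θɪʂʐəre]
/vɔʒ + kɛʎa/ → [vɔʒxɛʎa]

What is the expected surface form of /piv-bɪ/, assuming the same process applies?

The data show progressive manner assimilation: /k/ → [x] after /ʒ/; /k/ → [x] after /ɸ/; /ɖ/ → [ʐ] after /ʂ/. In each pair only manner changes, matching the preceding consonant, while place and voice stay constant.
The rule targets /b/ (voiced bilabial stop), which sits after the trigger /v/ (fricative).
Changing only its manner to fricative gives [β] — the voiced bilabial fricative.

[pivβɪ]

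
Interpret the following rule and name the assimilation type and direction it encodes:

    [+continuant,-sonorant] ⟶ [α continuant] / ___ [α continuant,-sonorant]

regressive manner assimilation

The shared variable α links the value of [continuant] on the target to that of the neighbouring obstruent. [continuant] distinguishes stops from fricatives — a manner-of-articulation feature — so this is manner assimilation.
Since the environment is written after the underscore, the trigger follows the target; the direction is regressive.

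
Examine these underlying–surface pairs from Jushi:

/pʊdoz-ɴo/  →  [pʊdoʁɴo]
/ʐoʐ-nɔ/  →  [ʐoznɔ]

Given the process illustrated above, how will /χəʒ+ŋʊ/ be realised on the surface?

The data show regressive place assimilation: /z/ → [ʁ] before /ɴ/; /ʐ/ → [z] before /n/. In each pair only place changes, matching the following consonant, while manner and voice stay constant.
/ʒ/ is a voiced postalveolar fricative. The following trigger /ŋ/ is velar, so /ʒ/ must become velar as well.
A voiced velar fricative is [ɣ], so the surface segment is [ɣ].

[χəɣŋʊ]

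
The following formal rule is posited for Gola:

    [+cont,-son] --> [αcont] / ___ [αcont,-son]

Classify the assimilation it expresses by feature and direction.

The rule copies [cont] (continuancy) from the environment onto the target fricatives; since [±cont] encodes the stop/fricative manner contrast, the assimilating dimension is manner.
Since the environment is written after the underscore, the trigger follows the target; the direction is regressive.

regressive manner assimilation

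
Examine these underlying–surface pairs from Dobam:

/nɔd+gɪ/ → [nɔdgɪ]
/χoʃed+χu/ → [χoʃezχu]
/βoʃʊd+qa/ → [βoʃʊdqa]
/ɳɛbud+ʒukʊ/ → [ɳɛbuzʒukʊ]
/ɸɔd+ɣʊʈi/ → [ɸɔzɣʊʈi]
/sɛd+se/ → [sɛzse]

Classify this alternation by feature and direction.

regressive manner assimilation

Underlying /d/ is realised as [z] next to /χ/; /χ/ itself does not change.
/d/ is a stop while /χ/ is a fricative; the output [z] is a fricative, matching the trigger — so the feature that spreads is manner.
Place and voice are unchanged, so the assimilation is partial, not total.
The other alternating forms pattern the same way: /d/ → [z] before /ʒ/ (stop → fricative, matching a fricative); /d/ → [z] before /ɣ/ (stop → fricative, matching a fricative); /d/ → [z] before /s/ (stop → fricative, matching a fricative) — only manner changes, and always toward the following segment.
Nothing changes in [nɔdgɪ], [βoʃʊdqa]: there the adjacent consonants already agree in manner (/d/ and /g/ are both stops; /d/ and /q/ are both stops), so these forms are consistent with the same rule.
The trigger is the following segment, so the direction is regressive (anticipatory).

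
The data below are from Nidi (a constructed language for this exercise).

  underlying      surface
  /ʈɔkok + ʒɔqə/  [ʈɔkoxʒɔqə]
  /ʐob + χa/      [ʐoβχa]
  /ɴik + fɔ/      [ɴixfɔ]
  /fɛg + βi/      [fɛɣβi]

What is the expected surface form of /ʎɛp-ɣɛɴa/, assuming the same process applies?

[ʎɛɸɣɛɴa]

The data show regressive manner assimilation: /k/ → [x] before /ʒ/; /b/ → [β] before /χ/; /k/ → [x] before /f/; /g/ → [ɣ] before /β/. In each pair only manner changes, matching the following consonant, while place and voice stay constant.
/p/ is a voiceless bilabial stop. The following trigger /ɣ/ is a fricative, so /p/ must become a fricative as well.
Changing only its manner to fricative gives [ɸ] — the voiceless bilabial fricative.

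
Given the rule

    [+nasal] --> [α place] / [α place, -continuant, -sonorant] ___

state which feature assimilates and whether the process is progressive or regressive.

The rule copies the place features (abbreviated [place]) from the environment onto the target, so the assimilating feature is place.
Since the environment is written before the underscore, the trigger precedes the target; the direction is progressive.

progressive place assimilation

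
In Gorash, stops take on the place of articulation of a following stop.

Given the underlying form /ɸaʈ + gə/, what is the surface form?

The rule targets /ʈ/ (voiceless retroflex stop), which sits before the trigger /g/ (velar).
Changing only its place to velar gives [k] — the voiceless velar stop.

[ɸakgə]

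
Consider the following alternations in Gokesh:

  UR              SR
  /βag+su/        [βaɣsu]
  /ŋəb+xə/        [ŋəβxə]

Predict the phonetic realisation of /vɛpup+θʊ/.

[vɛpuɸθʊ]

The data show regressive manner assimilation: /g/ → [ɣ] before /s/; /b/ → [β] before /x/. In each pair only manner changes, matching the following consonant, while place and voice stay constant.
/p/ is a voiceless bilabial stop. The following trigger /θ/ is a fricative, so /p/ must become a fricative as well.
Changing only its manner to fricative gives [ɸ] — the voiceless bilabial fricative.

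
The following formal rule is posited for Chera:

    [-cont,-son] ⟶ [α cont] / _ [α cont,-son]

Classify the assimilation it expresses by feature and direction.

regressive manner assimilation

The rule copies [cont] (continuancy) from the environment onto the target stops; since [±cont] encodes the stop/fricative manner contrast, the assimilating dimension is manner.
Since the environment is written after the underscore, the trigger follows the target; the direction is regressive.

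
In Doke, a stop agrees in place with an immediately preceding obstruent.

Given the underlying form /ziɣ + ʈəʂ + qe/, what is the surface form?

/ʈ/ is a voiceless retroflex stop. The preceding trigger /ɣ/ is velar, so /ʈ/ must become velar as well.
The voiceless velar stop is [k], so /ʈ/ → [k].
The same rule applies at the second boundary: /q/ → [ʈ] next to /ʂ/.

[ziɣkəʂʈe]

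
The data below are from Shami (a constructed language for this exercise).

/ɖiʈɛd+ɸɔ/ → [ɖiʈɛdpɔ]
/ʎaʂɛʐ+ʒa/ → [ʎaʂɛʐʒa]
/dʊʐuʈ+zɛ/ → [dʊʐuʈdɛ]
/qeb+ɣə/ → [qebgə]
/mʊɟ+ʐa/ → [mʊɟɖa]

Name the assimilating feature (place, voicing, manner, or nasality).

manner

The segment that alternates is /ɸ/, which surfaces as [p] when adjacent to /d/.
/ɸ/ is a fricative while /d/ is a stop; the output [p] is a stop, matching the trigger — so the feature that spreads is manner.
The other alternating forms pattern the same way: /z/ → [d] after /ʈ/ (fricative → stop, matching a stop); /ɣ/ → [g] after /b/ (fricative → stop, matching a stop); /ʐ/ → [ɖ] after /ɟ/ (fricative → stop, matching a stop) — only manner changes, and always toward the preceding segment.
No alternation appears in [ʎaʂɛʐʒa]: there the adjacent consonants already agree in manner (/ʒ/ and /ʐ/ are both fricatives), so this form is consistent with the same rule.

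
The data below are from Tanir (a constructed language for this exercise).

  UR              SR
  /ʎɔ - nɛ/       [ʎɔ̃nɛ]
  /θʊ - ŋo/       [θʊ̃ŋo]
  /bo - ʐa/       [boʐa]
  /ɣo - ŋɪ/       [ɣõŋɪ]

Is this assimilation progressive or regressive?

The vowel /ɔ/ surfaces as nasalised [ɔ̃] next to the following nasal /n/ — it has acquired the [+nasal] feature of its neighbour.
Likewise in the remaining data: /ʊ/ → [ʊ̃] before /ŋ/; /o/ → [õ] before /ŋ/ — each time a vowel is nasalised next to a following nasal.
No change occurs in [boʐa] because the vowel at the boundary is adjacent to an oral consonant, not a nasal (/o/ next to /ʐ/).
Because the conditioning nasal is to the right of the vowel that changes, the process is regressive (anticipatory).

regressive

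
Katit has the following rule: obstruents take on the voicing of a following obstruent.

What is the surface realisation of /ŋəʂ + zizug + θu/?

/ʂ/ is a voiceless retroflex fricative. The following trigger /z/ is voiced, so /ʂ/ must become voiced as well.
A voiced retroflex fricative is [ʐ], so the surface segment is [ʐ].
The same rule applies at the second boundary: /g/ → [k] next to /θ/.

[ŋəʐzizukθu]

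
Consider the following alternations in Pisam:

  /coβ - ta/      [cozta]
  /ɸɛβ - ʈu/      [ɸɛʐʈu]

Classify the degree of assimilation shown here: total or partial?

The segment that alternates is /β/, which surfaces as [z] when adjacent to /t/.
The change bilabial → alveolar matches the place of the following /t/, identifying this as place assimilation.
Manner and voice are unchanged, so the assimilation is partial, not total.
Checking the remaining alternation: /β/ → [ʐ] before /ʈ/ (bilabial → retroflex, matching retroflex) — only place changes, and always toward the following segment.

partial assimilation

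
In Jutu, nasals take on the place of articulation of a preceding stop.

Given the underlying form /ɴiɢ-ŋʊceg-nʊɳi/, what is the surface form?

The rule targets /ŋ/ (voiced velar nasal), which sits after the trigger /ɢ/ (uvular).
Changing only its place to uvular gives [ɴ] — the voiced uvular nasal.
The same rule applies at the second boundary: /n/ → [ŋ] next to /g/.

[ɴiɢɴʊcegŋʊɳi]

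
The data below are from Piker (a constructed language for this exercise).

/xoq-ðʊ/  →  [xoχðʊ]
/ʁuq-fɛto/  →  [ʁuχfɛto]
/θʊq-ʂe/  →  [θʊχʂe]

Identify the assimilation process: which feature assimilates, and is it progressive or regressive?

The segment that alternates is /q/, which surfaces as [χ] when adjacent to /ð/.
The change stop → fricative matches the manner of the following /ð/, identifying this as manner assimilation.
Place and voice are unchanged, so the assimilation is partial, not total.
Checking the remaining alternations: /q/ → [χ] before /f/ (stop → fricative, matching a fricative); /q/ → [χ] before /ʂ/ (stop → fricative, matching a fricative) — only manner changes, and always toward the following segment.
The trigger is the following segment, so the direction is regressive (anticipatory).

regressive manner assimilation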